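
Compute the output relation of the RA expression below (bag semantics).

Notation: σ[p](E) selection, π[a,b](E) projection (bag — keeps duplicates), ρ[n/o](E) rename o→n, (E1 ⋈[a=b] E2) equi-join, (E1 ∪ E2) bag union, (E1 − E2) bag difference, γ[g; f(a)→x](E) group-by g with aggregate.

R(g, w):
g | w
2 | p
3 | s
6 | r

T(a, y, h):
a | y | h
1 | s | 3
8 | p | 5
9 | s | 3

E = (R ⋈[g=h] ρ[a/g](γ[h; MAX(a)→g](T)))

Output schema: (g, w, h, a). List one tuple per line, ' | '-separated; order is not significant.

Per-node cardinality:
  R → 3
  T → 3
  γ[h; MAX(a)→g](T) → 2
  ρ[a/g](γ[h; MAX(a)→g](T)) → 2
  (R ⋈[g=h] ρ[a/g](γ[h; MAX(a)→g](T))) → 1

== RESULT ==
g | w | h | a
3 | s | 3 | 9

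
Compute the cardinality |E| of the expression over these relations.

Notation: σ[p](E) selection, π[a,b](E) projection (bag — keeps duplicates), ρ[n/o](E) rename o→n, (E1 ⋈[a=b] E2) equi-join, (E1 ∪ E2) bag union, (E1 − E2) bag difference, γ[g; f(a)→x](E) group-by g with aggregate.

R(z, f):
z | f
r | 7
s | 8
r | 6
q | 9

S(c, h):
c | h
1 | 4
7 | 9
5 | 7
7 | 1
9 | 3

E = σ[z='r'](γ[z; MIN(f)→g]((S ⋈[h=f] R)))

Stepwise |·|:
  S → 5
  R → 4
  (S ⋈[h=f] R) → 2
  γ[z; MIN(f)→g]((S ⋈[h=f] R)) → 2
  σ[z='r'](γ[z; MIN(f)→g]((S ⋈[h=f] R))) → 1

|E| = 1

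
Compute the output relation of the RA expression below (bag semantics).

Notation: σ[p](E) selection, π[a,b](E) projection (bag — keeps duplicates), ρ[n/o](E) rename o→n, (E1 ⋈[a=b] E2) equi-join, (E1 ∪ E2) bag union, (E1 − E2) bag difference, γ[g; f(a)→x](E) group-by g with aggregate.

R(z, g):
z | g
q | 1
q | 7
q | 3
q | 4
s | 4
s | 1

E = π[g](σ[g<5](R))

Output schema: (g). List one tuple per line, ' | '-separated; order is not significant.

Subexpression sizes:
  R → 6
  σ[g<5](R) → 5
  π[g](σ[g<5](R)) → 5

== RESULT ==
g
1
1
3
4
4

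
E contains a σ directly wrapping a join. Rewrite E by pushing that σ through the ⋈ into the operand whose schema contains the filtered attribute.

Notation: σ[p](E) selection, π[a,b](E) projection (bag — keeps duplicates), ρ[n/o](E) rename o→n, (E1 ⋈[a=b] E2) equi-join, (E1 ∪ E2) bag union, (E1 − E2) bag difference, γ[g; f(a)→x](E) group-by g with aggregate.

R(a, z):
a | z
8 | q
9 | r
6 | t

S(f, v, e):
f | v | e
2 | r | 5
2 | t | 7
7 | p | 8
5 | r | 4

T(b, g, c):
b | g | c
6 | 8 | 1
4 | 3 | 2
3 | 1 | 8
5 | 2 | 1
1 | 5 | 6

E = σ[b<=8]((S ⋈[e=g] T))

σ filters on b, owned by the right side.
E' = (S ⋈[e=g] σ[b<=8](T))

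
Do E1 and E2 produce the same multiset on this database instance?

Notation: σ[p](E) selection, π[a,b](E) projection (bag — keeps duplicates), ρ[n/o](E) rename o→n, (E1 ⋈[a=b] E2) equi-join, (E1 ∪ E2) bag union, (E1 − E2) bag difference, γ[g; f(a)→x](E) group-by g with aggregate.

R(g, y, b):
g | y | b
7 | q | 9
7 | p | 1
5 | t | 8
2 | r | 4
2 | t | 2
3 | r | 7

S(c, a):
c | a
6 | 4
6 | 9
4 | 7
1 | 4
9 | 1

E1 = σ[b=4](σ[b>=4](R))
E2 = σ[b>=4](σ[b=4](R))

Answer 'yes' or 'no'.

E1 subexpression sizes:
  R → 6
  σ[b>=4](R) → 4
  σ[b=4](σ[b>=4](R)) → 1
E2 subexpression sizes:
  R → 6
  σ[b=4](R) → 1
  σ[b>=4](σ[b=4](R)) → 1

E1 and E2 produce the same multiset:
g | y | b
2 | r | 4

yes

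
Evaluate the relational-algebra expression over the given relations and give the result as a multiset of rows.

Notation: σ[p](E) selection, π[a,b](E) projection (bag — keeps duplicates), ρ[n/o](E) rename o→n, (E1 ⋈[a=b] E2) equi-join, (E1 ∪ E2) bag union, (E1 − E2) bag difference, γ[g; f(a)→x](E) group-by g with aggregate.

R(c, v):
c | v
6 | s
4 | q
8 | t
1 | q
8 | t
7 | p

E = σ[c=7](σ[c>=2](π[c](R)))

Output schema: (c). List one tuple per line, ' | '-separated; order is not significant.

Per-node cardinality:
  R → 6
  π[c](R) → 6
  σ[c>=2](π[c](R)) → 5
  σ[c=7](σ[c>=2](π[c](R))) → 1

== RESULT ==
c
7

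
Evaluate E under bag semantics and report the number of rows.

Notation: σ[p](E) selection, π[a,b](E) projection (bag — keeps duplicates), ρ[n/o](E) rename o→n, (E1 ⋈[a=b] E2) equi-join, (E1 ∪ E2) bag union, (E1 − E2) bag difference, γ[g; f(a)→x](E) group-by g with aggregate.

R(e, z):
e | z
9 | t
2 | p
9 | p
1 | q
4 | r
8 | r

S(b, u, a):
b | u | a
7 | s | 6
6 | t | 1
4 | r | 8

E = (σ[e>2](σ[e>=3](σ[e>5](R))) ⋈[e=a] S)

Subexpression sizes:
  R → 6
  σ[e>5](R) → 3
  σ[e>=3](σ[e>5](R)) → 3
  σ[e>2](σ[e>=3](σ[e>5](R))) → 3
  S → 3
  (σ[e>2](σ[e>=3](σ[e>5](R))) ⋈[e=a] S) → 1

|E| = 1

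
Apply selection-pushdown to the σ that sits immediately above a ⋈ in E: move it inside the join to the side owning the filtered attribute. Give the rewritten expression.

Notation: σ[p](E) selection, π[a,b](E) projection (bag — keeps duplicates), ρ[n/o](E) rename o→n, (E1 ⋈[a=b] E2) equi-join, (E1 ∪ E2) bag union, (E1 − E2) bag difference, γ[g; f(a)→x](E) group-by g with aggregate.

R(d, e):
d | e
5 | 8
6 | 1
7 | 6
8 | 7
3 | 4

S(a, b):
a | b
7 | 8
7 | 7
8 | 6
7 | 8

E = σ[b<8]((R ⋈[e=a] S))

σ filters on b, owned by the right side.
E' = (R ⋈[e=a] σ[b<8](S))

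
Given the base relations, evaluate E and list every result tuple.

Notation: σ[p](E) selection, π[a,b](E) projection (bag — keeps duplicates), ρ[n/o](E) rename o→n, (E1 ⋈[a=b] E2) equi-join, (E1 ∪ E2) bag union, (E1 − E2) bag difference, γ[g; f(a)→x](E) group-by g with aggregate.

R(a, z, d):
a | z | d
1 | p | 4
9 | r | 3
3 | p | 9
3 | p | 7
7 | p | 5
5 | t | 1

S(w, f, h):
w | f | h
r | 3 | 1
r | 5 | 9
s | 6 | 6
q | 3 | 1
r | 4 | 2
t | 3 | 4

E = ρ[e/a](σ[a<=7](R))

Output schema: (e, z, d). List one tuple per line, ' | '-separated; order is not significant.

Subexpression sizes:
  R → 6
  σ[a<=7](R) → 5
  ρ[e/a](σ[a<=7](R)) → 5

== RESULT ==
e | z | d
1 | p | 4
3 | p | 7
3 | p | 9
5 | t | 1
7 | p | 5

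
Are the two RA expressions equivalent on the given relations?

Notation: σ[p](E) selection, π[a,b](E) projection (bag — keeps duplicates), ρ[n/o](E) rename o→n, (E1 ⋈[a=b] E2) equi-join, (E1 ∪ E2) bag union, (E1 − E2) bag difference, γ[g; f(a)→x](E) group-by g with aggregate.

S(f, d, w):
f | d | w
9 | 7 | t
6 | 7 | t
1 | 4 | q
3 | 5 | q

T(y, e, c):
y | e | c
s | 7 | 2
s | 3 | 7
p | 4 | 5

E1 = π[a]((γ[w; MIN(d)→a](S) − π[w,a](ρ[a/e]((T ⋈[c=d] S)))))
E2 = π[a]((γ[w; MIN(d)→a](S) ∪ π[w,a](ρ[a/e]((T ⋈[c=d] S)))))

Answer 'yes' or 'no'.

E1 per-node cardinality:
  S → 4
  γ[w; MIN(d)→a](S) → 2
  T → 3
  S → 4
  (T ⋈[c=d] S) → 3
  ρ[a/e]((T ⋈[c=d] S)) → 3
  π[w,a](ρ[a/e]((T ⋈[c=d] S))) → 3
  (γ[w; MIN(d)→a](S) − π[w,a](ρ[a/e]((T ⋈[c=d] S)))) → 1
  π[a]((γ[w; MIN(d)→a](S) − π[w,a](ρ[a/e]((T ⋈[c=d] S))))) → 1
E2 per-node cardinality:
  S → 4
  γ[w; MIN(d)→a](S) → 2
  T → 3
  S → 4
  (T ⋈[c=d] S) → 3
  ρ[a/e]((T ⋈[c=d] S)) → 3
  π[w,a](ρ[a/e]((T ⋈[c=d] S))) → 3
  (γ[w; MIN(d)→a](S) ∪ π[w,a](ρ[a/e]((T ⋈[c=d] S)))) → 5
  π[a]((γ[w; MIN(d)→a](S) ∪ π[w,a](ρ[a/e]((T ⋈[c=d] S))))) → 5

E1 result:
a
7
E2 result:
a
3
3
4
4
7
Witness: (3,) appears 0× in E1 but 2× in E2.

no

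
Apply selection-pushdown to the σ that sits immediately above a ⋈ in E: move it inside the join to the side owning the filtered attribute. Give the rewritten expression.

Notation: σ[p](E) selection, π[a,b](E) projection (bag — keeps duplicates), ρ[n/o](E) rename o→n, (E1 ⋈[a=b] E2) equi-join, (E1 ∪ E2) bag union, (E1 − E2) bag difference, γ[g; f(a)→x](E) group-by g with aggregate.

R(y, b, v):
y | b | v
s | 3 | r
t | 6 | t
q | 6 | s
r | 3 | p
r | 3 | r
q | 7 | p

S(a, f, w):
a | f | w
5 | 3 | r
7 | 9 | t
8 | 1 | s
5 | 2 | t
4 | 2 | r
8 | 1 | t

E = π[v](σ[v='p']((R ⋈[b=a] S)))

σ filters on v, owned by the left side.
E' = π[v]((σ[v='p'](R) ⋈[b=a] S))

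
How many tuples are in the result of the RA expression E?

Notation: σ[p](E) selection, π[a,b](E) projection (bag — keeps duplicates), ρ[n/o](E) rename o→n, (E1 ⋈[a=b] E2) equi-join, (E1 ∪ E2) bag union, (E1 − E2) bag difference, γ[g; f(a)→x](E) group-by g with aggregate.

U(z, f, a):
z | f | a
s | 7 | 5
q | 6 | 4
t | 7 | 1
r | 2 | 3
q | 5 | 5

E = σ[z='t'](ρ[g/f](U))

Subexpression sizes:
  U → 5
  ρ[g/f](U) → 5
  σ[z='t'](ρ[g/f](U)) → 1

|E| = 1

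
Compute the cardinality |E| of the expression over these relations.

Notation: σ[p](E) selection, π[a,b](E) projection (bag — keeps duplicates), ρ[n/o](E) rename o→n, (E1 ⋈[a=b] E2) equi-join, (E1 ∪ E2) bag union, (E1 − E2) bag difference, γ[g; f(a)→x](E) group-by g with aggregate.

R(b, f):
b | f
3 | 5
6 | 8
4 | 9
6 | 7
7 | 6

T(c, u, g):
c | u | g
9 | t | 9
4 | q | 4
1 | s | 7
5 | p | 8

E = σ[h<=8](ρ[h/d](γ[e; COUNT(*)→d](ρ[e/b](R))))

Subexpression sizes:
  R → 5
  ρ[e/b](R) → 5
  γ[e; COUNT(*)→d](ρ[e/b](R)) → 4
  ρ[h/d](γ[e; COUNT(*)→d](ρ[e/b](R))) → 4
  σ[h<=8](ρ[h/d](γ[e; COUNT(*)→d](ρ[e/b](R)))) → 4

|E| = 4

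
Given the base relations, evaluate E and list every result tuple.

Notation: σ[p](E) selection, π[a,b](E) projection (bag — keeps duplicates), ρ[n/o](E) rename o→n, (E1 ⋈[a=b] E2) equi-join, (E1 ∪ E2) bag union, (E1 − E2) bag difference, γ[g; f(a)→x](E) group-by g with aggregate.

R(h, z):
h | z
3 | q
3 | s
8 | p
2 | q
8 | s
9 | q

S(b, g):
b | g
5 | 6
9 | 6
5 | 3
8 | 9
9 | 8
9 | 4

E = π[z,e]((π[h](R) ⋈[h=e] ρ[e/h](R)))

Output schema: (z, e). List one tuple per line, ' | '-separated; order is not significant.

Stepwise |·|:
  R → 6
  π[h](R) → 6
  R → 6
  ρ[e/h](R) → 6
  (π[h](R) ⋈[h=e] ρ[e/h](R)) → 10
  π[z,e]((π[h](R) ⋈[h=e] ρ[e/h](R))) → 10

== RESULT ==
z | e
p | 8
p | 8
q | 2
q | 3
q | 3
q | 9
s | 3
s | 3
s | 8
s | 8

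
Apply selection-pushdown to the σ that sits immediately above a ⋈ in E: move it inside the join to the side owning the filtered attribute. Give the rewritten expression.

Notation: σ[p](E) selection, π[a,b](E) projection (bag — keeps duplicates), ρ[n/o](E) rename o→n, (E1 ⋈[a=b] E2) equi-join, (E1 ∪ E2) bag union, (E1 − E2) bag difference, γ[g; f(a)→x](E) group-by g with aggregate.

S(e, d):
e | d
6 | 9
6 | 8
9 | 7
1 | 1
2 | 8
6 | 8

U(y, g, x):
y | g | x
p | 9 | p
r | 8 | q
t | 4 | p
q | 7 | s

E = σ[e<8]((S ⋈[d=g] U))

σ filters on e, owned by the left side.
E' = (σ[e<8](S) ⋈[d=g] U)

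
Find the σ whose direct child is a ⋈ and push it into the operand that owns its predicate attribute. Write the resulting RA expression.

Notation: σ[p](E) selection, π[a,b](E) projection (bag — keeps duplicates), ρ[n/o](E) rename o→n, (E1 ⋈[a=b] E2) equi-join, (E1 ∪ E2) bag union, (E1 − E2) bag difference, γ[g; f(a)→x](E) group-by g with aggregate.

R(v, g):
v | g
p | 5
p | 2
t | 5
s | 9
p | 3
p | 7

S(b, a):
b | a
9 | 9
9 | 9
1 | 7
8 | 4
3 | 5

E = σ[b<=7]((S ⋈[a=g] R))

σ filters on b, owned by the left side.
E' = (σ[b<=7](S) ⋈[a=g] R)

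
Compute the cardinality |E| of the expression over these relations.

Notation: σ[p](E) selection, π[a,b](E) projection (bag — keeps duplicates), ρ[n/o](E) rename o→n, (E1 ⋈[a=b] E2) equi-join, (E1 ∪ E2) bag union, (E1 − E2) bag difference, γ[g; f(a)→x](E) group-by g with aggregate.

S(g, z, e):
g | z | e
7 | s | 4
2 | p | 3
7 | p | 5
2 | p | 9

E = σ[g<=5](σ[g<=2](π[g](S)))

Row counts bottom-up:
  S → 4
  π[g](S) → 4
  σ[g<=2](π[g](S)) → 2
  σ[g<=5](σ[g<=2](π[g](S))) → 2

|E| = 2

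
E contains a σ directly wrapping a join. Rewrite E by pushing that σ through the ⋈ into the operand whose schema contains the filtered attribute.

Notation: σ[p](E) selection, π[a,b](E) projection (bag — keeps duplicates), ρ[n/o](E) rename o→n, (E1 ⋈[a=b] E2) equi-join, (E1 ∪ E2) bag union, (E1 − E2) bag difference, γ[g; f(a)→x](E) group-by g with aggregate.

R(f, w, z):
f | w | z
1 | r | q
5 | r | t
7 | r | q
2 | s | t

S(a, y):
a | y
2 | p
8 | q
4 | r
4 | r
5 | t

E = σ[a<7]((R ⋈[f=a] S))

σ filters on a, owned by the right side.
E' = (R ⋈[f=a] σ[a<7](S))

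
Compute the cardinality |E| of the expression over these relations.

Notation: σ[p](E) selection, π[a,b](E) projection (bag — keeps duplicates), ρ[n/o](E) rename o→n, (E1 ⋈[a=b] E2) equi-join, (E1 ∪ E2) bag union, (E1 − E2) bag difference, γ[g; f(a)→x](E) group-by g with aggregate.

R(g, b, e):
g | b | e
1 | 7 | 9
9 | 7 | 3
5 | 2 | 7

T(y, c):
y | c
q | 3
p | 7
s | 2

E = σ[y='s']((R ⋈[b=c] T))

Per-node cardinality:
  R → 3
  T → 3
  (R ⋈[b=c] T) → 3
  σ[y='s']((R ⋈[b=c] T)) → 1

|E| = 1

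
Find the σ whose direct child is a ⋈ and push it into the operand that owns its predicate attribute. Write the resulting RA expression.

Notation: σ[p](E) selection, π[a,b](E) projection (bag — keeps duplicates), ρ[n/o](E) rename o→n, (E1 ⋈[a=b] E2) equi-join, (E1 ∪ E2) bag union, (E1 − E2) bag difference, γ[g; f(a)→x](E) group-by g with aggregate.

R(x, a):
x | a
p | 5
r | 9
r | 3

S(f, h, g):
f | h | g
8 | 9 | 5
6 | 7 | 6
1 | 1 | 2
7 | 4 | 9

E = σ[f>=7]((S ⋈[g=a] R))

σ filters on f, owned by the left side.
E' = (σ[f>=7](S) ⋈[g=a] R)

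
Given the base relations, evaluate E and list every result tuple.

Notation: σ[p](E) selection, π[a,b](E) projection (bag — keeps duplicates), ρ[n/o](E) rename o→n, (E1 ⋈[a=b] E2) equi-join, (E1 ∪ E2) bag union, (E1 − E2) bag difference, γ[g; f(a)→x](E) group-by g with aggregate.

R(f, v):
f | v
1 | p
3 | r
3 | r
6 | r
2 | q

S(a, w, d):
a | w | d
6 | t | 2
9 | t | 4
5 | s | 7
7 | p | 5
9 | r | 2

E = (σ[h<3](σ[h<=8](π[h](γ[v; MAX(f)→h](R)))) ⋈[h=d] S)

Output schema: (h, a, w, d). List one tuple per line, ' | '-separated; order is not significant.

Stepwise |·|:
  R → 5
  γ[v; MAX(f)→h](R) → 3
  π[h](γ[v; MAX(f)→h](R)) → 3
  σ[h<=8](π[h](γ[v; MAX(f)→h](R))) → 3
  σ[h<3](σ[h<=8](π[h](γ[v; MAX(f)→h](R)))) → 2
  S → 5
  (σ[h<3](σ[h<=8](π[h](γ[v; MAX(f)→h](R)))) ⋈[h=d] S) → 2

== RESULT ==
h | a | w | d
2 | 6 | t | 2
2 | 9 | r | 2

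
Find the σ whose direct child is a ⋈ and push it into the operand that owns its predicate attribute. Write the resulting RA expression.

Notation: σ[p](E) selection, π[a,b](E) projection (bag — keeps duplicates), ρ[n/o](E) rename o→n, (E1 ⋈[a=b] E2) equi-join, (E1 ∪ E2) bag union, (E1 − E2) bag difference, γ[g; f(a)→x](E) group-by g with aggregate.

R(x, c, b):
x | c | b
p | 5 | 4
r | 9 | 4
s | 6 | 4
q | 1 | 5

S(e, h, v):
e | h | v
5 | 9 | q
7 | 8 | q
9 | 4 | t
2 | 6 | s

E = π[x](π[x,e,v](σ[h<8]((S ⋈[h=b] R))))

σ filters on h, owned by the left side.
E' = π[x](π[x,e,v]((σ[h<8](S) ⋈[h=b] R)))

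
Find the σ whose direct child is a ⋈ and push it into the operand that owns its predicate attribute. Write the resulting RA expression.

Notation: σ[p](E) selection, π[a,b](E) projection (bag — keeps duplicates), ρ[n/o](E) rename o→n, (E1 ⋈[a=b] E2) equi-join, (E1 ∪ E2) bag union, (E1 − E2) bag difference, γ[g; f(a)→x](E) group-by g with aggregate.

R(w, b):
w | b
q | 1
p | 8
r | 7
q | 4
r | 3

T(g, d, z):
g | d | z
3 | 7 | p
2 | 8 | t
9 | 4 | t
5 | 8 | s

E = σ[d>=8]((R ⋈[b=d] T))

σ filters on d, owned by the right side.
E' = (R ⋈[b=d] σ[d>=8](T))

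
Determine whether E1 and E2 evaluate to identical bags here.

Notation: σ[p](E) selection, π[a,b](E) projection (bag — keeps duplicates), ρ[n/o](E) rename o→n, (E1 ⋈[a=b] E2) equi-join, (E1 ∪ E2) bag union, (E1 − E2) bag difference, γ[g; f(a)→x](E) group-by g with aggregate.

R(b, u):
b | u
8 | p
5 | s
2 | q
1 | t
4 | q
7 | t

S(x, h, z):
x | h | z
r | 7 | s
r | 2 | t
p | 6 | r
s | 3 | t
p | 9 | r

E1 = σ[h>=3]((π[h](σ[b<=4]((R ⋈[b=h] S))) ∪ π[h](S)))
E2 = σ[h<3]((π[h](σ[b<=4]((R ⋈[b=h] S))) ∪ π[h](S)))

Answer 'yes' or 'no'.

E1 per-node cardinality:
  R → 6
  S → 5
  (R ⋈[b=h] S) → 2
  σ[b<=4]((R ⋈[b=h] S)) → 1
  π[h](σ[b<=4]((R ⋈[b=h] S))) → 1
  S → 5
  π[h](S) → 5
  (π[h](σ[b<=4]((R ⋈[b=h] S))) ∪ π[h](S)) → 6
  σ[h>=3]((π[h](σ[b<=4]((R ⋈[b=h] S))) ∪ π[h](S))) → 4
E2 per-node cardinality:
  R → 6
  S → 5
  (R ⋈[b=h] S) → 2
  σ[b<=4]((R ⋈[b=h] S)) → 1
  π[h](σ[b<=4]((R ⋈[b=h] S))) → 1
  S → 5
  π[h](S) → 5
  (π[h](σ[b<=4]((R ⋈[b=h] S))) ∪ π[h](S)) → 6
  σ[h<3]((π[h](σ[b<=4]((R ⋈[b=h] S))) ∪ π[h](S))) → 2

E1 result:
h
3
6
7
9
E2 result:
h
2
2
Witness: (6,) appears 1× in E1 but 0× in E2.

no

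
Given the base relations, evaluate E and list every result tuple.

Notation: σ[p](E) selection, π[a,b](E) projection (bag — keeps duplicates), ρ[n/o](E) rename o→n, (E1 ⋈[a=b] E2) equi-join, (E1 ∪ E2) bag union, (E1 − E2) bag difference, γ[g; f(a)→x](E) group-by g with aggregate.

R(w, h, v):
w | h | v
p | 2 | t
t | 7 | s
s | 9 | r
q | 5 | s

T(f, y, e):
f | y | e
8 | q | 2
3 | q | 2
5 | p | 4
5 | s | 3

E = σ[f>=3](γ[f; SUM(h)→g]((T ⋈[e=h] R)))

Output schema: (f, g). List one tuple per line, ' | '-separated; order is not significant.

Per-node cardinality:
  T → 4
  R → 4
  (T ⋈[e=h] R) → 2
  γ[f; SUM(h)→g]((T ⋈[e=h] R)) → 2
  σ[f>=3](γ[f; SUM(h)→g]((T ⋈[e=h] R))) → 2

== RESULT ==
f | g
3 | 2
8 | 2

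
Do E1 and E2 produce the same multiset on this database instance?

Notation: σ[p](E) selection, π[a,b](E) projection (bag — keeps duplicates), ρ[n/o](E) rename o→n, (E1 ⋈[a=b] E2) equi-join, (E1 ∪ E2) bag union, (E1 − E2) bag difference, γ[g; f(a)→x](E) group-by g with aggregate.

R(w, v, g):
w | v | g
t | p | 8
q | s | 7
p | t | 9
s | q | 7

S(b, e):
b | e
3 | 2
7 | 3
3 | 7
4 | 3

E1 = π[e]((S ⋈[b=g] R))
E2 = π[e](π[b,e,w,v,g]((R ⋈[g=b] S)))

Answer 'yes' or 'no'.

E1 stepwise |·|:
  S → 4
  R → 4
  (S ⋈[b=g] R) → 2
  π[e]((S ⋈[b=g] R)) → 2
E2 stepwise |·|:
  R → 4
  S → 4
  (R ⋈[g=b] S) → 2
  π[b,e,w,v,g]((R ⋈[g=b] S)) → 2
  π[e](π[b,e,w,v,g]((R ⋈[g=b] S))) → 2

E1 and E2 produce the same multiset:
e
3
3

yes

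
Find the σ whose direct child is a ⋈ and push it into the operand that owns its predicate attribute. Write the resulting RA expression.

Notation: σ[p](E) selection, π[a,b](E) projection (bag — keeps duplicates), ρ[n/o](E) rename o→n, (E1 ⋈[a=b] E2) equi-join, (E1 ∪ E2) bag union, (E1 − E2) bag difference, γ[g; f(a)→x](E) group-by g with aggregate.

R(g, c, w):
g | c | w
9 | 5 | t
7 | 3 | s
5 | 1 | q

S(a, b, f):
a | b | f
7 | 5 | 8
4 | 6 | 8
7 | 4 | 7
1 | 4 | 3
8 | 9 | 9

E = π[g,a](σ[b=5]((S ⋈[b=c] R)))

σ filters on b, owned by the left side.
E' = π[g,a]((σ[b=5](S) ⋈[b=c] R))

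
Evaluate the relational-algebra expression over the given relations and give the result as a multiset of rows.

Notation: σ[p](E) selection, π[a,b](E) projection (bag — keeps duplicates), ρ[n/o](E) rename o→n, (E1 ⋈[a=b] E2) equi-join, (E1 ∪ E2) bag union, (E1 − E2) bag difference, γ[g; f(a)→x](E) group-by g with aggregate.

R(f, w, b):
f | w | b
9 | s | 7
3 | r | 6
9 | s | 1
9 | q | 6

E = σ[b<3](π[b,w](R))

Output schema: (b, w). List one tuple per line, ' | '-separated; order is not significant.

Per-node cardinality:
  R → 4
  π[b,w](R) → 4
  σ[b<3](π[b,w](R)) → 1

== RESULT ==
b | w
1 | s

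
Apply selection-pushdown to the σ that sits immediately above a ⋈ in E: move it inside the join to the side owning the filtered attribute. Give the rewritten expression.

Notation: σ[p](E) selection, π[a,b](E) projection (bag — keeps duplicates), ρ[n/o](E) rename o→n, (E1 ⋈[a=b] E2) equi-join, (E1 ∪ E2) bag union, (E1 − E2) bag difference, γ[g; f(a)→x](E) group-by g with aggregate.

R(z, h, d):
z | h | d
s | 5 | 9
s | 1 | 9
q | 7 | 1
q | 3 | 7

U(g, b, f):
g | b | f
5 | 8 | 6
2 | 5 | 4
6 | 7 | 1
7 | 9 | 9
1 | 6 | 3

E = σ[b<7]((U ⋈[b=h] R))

σ filters on b, owned by the left side.
E' = (σ[b<7](U) ⋈[b=h] R)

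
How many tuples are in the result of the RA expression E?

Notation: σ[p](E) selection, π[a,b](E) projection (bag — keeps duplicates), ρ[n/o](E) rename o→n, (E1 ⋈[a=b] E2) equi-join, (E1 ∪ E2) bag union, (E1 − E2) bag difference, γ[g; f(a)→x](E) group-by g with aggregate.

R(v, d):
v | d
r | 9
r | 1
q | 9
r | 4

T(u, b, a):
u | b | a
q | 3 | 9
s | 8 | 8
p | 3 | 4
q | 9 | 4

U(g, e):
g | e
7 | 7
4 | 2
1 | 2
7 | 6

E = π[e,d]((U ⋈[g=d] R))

Stepwise |·|:
  U → 4
  R → 4
  (U ⋈[g=d] R) → 2
  π[e,d]((U ⋈[g=d] R)) → 2

|E| = 2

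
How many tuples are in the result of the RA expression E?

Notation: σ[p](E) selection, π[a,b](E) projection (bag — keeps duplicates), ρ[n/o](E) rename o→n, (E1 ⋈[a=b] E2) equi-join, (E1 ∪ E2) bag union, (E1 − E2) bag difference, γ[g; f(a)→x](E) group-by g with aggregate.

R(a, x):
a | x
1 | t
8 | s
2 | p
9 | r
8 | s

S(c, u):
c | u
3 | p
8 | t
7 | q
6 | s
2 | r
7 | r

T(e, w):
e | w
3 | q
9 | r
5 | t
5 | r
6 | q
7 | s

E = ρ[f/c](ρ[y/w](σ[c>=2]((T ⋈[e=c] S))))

Subexpression sizes:
  T → 6
  S → 6
  (T ⋈[e=c] S) → 4
  σ[c>=2]((T ⋈[e=c] S)) → 4
  ρ[y/w](σ[c>=2]((T ⋈[e=c] S))) → 4
  ρ[f/c](ρ[y/w](σ[c>=2]((T ⋈[e=c] S)))) → 4

|E| = 4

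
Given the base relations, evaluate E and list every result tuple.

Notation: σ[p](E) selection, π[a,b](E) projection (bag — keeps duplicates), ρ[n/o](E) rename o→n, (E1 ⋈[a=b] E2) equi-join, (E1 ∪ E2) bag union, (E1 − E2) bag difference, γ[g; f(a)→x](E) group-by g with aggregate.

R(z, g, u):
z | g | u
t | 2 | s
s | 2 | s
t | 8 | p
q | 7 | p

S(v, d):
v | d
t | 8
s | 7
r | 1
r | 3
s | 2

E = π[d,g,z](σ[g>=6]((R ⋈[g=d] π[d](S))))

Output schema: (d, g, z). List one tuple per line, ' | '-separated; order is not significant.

Stepwise |·|:
  R → 4
  S → 5
  π[d](S) → 5
  (R ⋈[g=d] π[d](S)) → 4
  σ[g>=6]((R ⋈[g=d] π[d](S))) → 2
  π[d,g,z](σ[g>=6]((R ⋈[g=d] π[d](S)))) → 2

== RESULT ==
d | g | z
7 | 7 | q
8 | 8 | t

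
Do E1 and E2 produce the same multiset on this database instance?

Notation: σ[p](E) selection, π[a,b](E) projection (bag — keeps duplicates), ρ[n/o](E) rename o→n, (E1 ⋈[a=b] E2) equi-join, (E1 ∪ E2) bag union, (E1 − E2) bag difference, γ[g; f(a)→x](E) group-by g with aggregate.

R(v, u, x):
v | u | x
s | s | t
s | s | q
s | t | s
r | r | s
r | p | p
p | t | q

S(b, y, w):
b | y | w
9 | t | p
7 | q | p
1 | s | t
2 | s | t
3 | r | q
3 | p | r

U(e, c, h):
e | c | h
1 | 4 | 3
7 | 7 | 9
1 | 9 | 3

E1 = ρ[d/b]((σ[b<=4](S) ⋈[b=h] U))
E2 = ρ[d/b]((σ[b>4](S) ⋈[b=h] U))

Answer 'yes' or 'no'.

E1 row counts bottom-up:
  S → 6
  σ[b<=4](S) → 4
  U → 3
  (σ[b<=4](S) ⋈[b=h] U) → 4
  ρ[d/b]((σ[b<=4](S) ⋈[b=h] U)) → 4
E2 row counts bottom-up:
  S → 6
  σ[b>4](S) → 2
  U → 3
  (σ[b>4](S) ⋈[b=h] U) → 1
  ρ[d/b]((σ[b>4](S) ⋈[b=h] U)) → 1

E1 result:
d | y | w | e | c | h
3 | p | r | 1 | 4 | 3
3 | p | r | 1 | 9 | 3
3 | r | q | 1 | 4 | 3
3 | r | q | 1 | 9 | 3
E2 result:
d | y | w | e | c | h
9 | t | p | 7 | 7 | 9
Witness: (3, 'p', 'r', 1, 9, 3) appears 1× in E1 but 0× in E2.

no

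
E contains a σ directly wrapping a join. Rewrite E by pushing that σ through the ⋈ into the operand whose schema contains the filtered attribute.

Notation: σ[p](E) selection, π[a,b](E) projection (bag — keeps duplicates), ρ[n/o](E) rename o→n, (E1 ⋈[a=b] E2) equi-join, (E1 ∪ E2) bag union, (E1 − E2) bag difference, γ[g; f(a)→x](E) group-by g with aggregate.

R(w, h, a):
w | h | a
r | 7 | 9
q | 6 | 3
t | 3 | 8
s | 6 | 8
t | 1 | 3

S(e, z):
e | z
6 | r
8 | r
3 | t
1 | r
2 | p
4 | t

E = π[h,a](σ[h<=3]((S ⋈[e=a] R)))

σ filters on h, owned by the right side.
E' = π[h,a]((S ⋈[e=a] σ[h<=3](R)))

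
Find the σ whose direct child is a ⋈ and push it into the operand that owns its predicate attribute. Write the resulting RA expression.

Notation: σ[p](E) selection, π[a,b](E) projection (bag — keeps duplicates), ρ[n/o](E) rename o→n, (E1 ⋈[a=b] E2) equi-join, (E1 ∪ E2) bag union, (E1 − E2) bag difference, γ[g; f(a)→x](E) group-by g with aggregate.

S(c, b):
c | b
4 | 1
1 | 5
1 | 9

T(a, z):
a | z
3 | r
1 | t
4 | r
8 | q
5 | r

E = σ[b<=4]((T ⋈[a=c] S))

σ filters on b, owned by the right side.
E' = (T ⋈[a=c] σ[b<=4](S))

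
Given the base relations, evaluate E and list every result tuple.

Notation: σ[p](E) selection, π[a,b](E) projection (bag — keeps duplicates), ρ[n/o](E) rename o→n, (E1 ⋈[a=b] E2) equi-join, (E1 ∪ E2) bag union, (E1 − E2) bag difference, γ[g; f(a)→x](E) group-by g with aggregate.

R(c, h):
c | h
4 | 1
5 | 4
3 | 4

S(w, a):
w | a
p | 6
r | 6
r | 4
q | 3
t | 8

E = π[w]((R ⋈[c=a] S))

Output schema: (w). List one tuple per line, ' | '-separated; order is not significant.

Subexpression sizes:
  R → 3
  S → 5
  (R ⋈[c=a] S) → 2
  π[w]((R ⋈[c=a] S)) → 2

== RESULT ==
w
q
r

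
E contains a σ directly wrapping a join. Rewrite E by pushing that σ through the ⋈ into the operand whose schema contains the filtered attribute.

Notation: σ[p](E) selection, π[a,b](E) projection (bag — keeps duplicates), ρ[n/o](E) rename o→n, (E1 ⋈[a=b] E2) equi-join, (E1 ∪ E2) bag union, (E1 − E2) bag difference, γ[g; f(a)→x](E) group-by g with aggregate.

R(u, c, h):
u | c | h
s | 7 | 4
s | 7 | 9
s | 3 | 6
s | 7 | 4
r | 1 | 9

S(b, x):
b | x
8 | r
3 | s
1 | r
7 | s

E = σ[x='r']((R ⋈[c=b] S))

σ filters on x, owned by the right side.
E' = (R ⋈[c=b] σ[x='r'](S))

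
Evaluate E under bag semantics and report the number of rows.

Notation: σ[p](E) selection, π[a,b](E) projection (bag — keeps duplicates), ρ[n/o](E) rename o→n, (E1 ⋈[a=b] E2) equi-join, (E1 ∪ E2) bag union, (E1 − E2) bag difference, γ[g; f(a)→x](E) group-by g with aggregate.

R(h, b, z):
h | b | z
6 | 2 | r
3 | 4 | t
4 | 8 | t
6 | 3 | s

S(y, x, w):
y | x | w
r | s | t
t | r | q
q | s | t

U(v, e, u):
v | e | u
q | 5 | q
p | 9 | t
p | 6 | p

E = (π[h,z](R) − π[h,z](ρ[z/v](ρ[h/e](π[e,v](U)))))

Per-node cardinality:
  R → 4
  π[h,z](R) → 4
  U → 3
  π[e,v](U) → 3
  ρ[h/e](π[e,v](U)) → 3
  ρ[z/v](ρ[h/e](π[e,v](U))) → 3
  π[h,z](ρ[z/v](ρ[h/e](π[e,v](U)))) → 3
  (π[h,z](R) − π[h,z](ρ[z/v](ρ[h/e](π[e,v](U))))) → 4

|E| = 4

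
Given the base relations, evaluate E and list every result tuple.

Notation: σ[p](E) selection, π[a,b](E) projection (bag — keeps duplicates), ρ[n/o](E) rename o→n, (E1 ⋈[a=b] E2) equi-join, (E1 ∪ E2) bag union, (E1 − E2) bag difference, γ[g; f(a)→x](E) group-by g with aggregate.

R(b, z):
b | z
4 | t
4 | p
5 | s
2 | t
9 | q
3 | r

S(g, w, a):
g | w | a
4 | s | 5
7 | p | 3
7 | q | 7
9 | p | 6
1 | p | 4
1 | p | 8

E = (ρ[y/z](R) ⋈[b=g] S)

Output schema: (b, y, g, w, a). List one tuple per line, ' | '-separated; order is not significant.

Row counts bottom-up:
  R → 6
  ρ[y/z](R) → 6
  S → 6
  (ρ[y/z](R) ⋈[b=g] S) → 3

== RESULT ==
b | y | g | w | a
4 | p | 4 | s | 5
4 | t | 4 | s | 5
9 | q | 9 | p | 6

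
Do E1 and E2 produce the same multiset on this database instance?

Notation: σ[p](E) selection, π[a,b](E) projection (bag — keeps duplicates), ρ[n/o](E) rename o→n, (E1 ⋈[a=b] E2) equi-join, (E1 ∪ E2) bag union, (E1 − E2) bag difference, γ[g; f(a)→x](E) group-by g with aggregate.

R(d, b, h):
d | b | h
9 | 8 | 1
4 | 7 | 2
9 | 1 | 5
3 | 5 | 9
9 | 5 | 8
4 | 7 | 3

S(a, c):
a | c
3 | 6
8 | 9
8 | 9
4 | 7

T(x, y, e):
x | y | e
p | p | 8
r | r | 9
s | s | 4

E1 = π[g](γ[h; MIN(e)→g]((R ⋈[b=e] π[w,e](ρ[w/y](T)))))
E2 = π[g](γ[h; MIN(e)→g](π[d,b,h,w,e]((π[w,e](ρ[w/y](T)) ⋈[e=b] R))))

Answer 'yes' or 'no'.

E1 per-node cardinality:
  R → 6
  T → 3
  ρ[w/y](T) → 3
  π[w,e](ρ[w/y](T)) → 3
  (R ⋈[b=e] π[w,e](ρ[w/y](T))) → 1
  γ[h; MIN(e)→g]((R ⋈[b=e] π[w,e](ρ[w/y](T)))) → 1
  π[g](γ[h; MIN(e)→g]((R ⋈[b=e] π[w,e](ρ[w/y](T))))) → 1
E2 per-node cardinality:
  T → 3
  ρ[w/y](T) → 3
  π[w,e](ρ[w/y](T)) → 3
  R → 6
  (π[w,e](ρ[w/y](T)) ⋈[e=b] R) → 1
  π[d,b,h,w,e]((π[w,e](ρ[w/y](T)) ⋈[e=b] R)) → 1
  γ[h; MIN(e)→g](π[d,b,h,w,e]((π[w,e](ρ[w/y](T)) ⋈[e=b] R))) → 1
  π[g](γ[h; MIN(e)→g](π[d,b,h,w,e]((π[w,e](ρ[w/y](T)) ⋈[e=b] R)))) → 1

E1 and E2 produce the same multiset:
g
8

yes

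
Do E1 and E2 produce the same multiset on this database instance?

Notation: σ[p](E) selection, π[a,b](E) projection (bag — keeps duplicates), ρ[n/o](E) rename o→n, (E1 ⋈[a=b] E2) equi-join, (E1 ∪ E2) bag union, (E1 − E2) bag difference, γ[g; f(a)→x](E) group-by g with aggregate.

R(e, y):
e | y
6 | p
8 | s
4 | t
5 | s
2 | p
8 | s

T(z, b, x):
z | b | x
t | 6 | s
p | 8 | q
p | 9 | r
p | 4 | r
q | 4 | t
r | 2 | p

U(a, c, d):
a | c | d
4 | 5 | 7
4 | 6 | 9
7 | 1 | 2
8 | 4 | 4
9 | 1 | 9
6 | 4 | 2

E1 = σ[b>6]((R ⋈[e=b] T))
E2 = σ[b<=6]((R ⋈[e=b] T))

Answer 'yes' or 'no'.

E1 per-node cardinality:
  R → 6
  T → 6
  (R ⋈[e=b] T) → 6
  σ[b>6]((R ⋈[e=b] T)) → 2
E2 per-node cardinality:
  R → 6
  T → 6
  (R ⋈[e=b] T) → 6
  σ[b<=6]((R ⋈[e=b] T)) → 4

E1 result:
e | y | z | b | x
8 | s | p | 8 | q
8 | s | p | 8 | q
E2 result:
e | y | z | b | x
2 | p | r | 2 | p
4 | t | p | 4 | r
4 | t | q | 4 | t
6 | p | t | 6 | s
Witness: (4, 't', 'p', 4, 'r') appears 0× in E1 but 1× in E2.

no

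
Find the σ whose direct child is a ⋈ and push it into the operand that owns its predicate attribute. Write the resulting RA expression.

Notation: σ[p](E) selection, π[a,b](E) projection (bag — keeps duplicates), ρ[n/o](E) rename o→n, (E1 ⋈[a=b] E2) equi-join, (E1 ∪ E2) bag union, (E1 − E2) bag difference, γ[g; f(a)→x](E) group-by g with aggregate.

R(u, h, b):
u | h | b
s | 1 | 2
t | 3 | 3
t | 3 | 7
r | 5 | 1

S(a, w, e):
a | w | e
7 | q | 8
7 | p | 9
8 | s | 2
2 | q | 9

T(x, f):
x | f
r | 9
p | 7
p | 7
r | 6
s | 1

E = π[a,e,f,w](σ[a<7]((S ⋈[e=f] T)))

σ filters on a, owned by the left side.
E' = π[a,e,f,w]((σ[a<7](S) ⋈[e=f] T))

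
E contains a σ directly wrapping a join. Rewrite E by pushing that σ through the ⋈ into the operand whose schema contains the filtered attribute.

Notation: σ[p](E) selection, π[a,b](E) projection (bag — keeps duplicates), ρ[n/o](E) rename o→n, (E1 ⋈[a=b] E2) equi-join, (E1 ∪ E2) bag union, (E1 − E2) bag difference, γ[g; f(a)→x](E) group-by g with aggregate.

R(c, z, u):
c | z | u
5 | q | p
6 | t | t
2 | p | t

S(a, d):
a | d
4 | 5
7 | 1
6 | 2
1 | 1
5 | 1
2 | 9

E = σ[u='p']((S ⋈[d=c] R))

σ filters on u, owned by the right side.
E' = (S ⋈[d=c] σ[u='p'](R))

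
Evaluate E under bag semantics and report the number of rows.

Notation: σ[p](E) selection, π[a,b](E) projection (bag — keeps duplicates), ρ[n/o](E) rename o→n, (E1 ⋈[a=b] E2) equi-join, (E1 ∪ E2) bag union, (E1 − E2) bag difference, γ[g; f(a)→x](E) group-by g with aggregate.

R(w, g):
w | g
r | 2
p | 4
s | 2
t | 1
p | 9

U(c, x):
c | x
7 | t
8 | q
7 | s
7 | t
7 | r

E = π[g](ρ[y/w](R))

Row counts bottom-up:
  R → 5
  ρ[y/w](R) → 5
  π[g](ρ[y/w](R)) → 5

|E| = 5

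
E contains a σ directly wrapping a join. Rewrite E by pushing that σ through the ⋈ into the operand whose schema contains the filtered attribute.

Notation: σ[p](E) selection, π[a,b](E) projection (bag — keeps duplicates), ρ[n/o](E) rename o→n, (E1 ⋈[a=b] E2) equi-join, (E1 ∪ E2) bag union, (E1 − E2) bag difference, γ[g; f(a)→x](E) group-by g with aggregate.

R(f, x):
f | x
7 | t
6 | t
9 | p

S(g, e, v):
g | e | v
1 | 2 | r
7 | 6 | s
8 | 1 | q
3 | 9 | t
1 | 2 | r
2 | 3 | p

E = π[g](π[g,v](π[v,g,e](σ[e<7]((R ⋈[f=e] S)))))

σ filters on e, owned by the right side.
E' = π[g](π[g,v](π[v,g,e]((R ⋈[f=e] σ[e<7](S)))))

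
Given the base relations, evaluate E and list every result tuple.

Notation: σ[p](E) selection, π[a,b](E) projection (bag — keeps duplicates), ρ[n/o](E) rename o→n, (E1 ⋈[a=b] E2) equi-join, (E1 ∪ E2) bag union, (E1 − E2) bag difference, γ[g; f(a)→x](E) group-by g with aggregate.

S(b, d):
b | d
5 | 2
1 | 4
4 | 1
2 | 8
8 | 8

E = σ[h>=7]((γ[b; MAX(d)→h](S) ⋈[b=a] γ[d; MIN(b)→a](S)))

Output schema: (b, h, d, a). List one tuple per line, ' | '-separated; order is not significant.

Subexpression sizes:
  S → 5
  γ[b; MAX(d)→h](S) → 5
  S → 5
  γ[d; MIN(b)→a](S) → 4
  (γ[b; MAX(d)→h](S) ⋈[b=a] γ[d; MIN(b)→a](S)) → 4
  σ[h>=7]((γ[b; MAX(d)→h](S) ⋈[b=a] γ[d; MIN(b)→a](S))) → 1

== RESULT ==
b | h | d | a
2 | 8 | 8 | 2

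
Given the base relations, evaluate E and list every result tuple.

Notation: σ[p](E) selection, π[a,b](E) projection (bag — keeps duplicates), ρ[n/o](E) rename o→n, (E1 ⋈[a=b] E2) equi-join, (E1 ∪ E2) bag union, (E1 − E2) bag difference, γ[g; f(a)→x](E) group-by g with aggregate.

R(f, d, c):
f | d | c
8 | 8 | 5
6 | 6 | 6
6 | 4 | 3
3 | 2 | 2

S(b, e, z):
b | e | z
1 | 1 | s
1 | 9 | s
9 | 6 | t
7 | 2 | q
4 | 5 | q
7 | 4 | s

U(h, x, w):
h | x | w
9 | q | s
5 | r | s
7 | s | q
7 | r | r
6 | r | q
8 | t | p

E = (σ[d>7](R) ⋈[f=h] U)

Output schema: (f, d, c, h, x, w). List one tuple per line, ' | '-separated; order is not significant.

Row counts bottom-up:
  R → 4
  σ[d>7](R) → 1
  U → 6
  (σ[d>7](R) ⋈[f=h] U) → 1

== RESULT ==
f | d | c | h | x | w
8 | 8 | 5 | 8 | t | p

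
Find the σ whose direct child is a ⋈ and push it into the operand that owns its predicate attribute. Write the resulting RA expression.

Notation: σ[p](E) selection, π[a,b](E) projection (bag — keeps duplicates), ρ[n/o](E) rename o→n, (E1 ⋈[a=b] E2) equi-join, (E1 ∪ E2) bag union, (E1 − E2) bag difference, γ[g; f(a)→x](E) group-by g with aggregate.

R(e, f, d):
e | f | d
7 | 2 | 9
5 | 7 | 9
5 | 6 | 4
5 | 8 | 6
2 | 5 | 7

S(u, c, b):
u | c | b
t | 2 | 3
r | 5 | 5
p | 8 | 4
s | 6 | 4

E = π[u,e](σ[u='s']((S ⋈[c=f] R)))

σ filters on u, owned by the left side.
E' = π[u,e]((σ[u='s'](S) ⋈[c=f] R))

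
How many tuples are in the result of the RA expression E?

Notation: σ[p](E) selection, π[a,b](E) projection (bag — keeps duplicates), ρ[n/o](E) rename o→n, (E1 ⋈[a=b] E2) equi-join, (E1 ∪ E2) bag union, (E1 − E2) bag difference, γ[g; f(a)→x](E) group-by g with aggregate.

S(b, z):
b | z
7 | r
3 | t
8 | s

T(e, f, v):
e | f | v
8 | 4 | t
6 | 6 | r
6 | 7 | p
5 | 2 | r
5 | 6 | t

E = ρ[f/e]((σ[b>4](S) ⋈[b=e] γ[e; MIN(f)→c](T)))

Per-node cardinality:
  S → 3
  σ[b>4](S) → 2
  T → 5
  γ[e; MIN(f)→c](T) → 3
  (σ[b>4](S) ⋈[b=e] γ[e; MIN(f)→c](T)) → 1
  ρ[f/e]((σ[b>4](S) ⋈[b=e] γ[e; MIN(f)→c](T))) → 1

|E| = 1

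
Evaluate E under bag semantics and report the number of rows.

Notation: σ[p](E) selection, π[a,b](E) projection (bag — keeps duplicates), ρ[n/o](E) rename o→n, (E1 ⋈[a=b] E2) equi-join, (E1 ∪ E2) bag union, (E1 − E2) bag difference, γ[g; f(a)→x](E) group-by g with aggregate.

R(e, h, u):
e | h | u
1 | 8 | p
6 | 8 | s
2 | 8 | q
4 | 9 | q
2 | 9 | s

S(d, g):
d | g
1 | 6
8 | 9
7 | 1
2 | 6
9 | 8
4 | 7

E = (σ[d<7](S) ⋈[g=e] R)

Stepwise |·|:
  S → 6
  σ[d<7](S) → 3
  R → 5
  (σ[d<7](S) ⋈[g=e] R) → 2

|E| = 2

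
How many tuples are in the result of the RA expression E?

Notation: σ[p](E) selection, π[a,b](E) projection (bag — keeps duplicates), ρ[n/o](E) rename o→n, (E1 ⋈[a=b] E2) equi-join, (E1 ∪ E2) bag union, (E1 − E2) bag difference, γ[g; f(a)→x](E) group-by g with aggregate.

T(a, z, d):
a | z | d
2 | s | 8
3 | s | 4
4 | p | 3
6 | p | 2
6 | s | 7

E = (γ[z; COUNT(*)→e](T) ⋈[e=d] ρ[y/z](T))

Subexpression sizes:
  T → 5
  γ[z; COUNT(*)→e](T) → 2
  T → 5
  ρ[y/z](T) → 5
  (γ[z; COUNT(*)→e](T) ⋈[e=d] ρ[y/z](T)) → 2

|E| = 2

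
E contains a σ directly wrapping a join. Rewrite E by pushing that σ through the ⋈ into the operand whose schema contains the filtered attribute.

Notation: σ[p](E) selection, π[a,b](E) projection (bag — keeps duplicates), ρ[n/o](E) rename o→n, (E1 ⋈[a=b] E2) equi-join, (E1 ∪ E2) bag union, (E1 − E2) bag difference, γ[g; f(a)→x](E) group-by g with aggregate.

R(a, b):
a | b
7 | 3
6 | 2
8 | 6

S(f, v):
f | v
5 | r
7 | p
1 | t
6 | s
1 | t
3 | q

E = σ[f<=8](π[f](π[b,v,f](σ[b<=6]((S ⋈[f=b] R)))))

σ filters on b, owned by the right side.
E' = σ[f<=8](π[f](π[b,v,f]((S ⋈[f=b] σ[b<=6](R)))))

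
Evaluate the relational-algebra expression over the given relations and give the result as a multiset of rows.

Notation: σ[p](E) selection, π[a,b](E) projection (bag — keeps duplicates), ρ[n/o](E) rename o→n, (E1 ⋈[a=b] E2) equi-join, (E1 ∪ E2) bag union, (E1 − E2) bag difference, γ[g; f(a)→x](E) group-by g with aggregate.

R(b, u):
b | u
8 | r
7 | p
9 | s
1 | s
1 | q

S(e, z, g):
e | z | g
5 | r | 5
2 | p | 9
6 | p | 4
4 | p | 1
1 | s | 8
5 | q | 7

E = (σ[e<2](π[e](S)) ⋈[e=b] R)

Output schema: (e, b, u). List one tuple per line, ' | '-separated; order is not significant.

Subexpression sizes:
  S → 6
  π[e](S) → 6
  σ[e<2](π[e](S)) → 1
  R → 5
  (σ[e<2](π[e](S)) ⋈[e=b] R) → 2

== RESULT ==
e | b | u
1 | 1 | q
1 | 1 | s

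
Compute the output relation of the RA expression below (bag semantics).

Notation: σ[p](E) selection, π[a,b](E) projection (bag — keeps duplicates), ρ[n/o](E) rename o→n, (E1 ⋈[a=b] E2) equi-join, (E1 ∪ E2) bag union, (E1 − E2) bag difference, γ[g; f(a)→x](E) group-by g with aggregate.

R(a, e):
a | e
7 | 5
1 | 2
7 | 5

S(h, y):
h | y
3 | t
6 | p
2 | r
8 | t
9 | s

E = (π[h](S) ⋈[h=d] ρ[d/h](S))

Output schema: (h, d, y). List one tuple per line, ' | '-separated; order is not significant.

Per-node cardinality:
  S → 5
  π[h](S) → 5
  S → 5
  ρ[d/h](S) → 5
  (π[h](S) ⋈[h=d] ρ[d/h](S)) → 5

== RESULT ==
h | d | y
2 | 2 | r
3 | 3 | t
6 | 6 | p
8 | 8 | t
9 | 9 | s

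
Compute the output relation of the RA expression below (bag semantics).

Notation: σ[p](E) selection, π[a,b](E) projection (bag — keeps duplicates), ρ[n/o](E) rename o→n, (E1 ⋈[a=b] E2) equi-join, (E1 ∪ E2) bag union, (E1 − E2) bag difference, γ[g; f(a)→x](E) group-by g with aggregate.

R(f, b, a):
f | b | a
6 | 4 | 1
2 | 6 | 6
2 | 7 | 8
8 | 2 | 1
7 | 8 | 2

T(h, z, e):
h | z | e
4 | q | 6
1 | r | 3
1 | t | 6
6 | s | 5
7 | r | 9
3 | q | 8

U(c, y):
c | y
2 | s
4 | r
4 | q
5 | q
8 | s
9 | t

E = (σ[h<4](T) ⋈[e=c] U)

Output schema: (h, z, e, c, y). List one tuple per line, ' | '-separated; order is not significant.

Stepwise |·|:
  T → 6
  σ[h<4](T) → 3
  U → 6
  (σ[h<4](T) ⋈[e=c] U) → 1

== RESULT ==
h | z | e | c | y
3 | q | 8 | 8 | s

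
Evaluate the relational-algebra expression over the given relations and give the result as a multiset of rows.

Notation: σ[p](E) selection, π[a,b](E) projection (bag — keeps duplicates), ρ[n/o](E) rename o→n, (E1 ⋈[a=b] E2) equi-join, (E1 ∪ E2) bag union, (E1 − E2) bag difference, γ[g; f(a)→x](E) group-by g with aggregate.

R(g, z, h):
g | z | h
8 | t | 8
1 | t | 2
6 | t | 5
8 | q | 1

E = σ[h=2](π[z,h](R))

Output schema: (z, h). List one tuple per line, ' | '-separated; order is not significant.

Subexpression sizes:
  R → 4
  π[z,h](R) → 4
  σ[h=2](π[z,h](R)) → 1

== RESULT ==
z | h
t | 2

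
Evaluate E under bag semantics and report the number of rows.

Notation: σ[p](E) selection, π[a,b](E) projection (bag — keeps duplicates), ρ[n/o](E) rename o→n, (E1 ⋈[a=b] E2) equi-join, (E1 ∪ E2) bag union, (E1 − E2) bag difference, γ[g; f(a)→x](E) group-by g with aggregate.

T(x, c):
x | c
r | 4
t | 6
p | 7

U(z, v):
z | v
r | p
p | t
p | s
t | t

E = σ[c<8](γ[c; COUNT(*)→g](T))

Subexpression sizes:
  T → 3
  γ[c; COUNT(*)→g](T) → 3
  σ[c<8](γ[c; COUNT(*)→g](T)) → 3

|E| = 3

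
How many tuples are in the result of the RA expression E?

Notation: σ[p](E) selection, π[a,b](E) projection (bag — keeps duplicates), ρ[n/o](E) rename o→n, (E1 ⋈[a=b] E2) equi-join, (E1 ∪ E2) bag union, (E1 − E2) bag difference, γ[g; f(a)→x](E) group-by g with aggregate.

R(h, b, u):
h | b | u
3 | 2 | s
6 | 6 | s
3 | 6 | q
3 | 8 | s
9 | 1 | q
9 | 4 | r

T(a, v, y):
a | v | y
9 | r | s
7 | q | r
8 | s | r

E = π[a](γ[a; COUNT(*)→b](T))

Subexpression sizes:
  T → 3
  γ[a; COUNT(*)→b](T) → 3
  π[a](γ[a; COUNT(*)→b](T)) → 3

|E| = 3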